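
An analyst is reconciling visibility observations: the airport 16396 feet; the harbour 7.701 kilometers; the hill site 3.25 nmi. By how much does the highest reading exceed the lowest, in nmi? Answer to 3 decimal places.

the airport: 16396 ft = 2.69843 nmi.
the harbour: 7.701 km = 4.15821 nmi.
Spread: 4.15821 − 2.69843 = 1.460 nmi.

1.460 nmi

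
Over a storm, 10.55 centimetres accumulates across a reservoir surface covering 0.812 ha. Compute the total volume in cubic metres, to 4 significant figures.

856.7 cubic metres

Depth: 10.55 cm × 10 = 105.5 mm.
Area: 0.812 ha = 8120 m².
1 mm over 1 m² is 1 L, so volume = 105.5 × 8120 = 856660 L = 856.7 m³.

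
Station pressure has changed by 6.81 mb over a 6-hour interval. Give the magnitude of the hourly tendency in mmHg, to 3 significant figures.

6.81 mb / 6 h × 0.750062 mmHg/mb = 0.851 mmHg/h.

0.851 mmHg per hour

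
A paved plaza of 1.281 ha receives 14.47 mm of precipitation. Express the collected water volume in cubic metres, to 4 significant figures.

Area: 1.281 ha = 12810 m².
1 mm over 1 m² is 1 L, so volume = 14.47 × 12810 = 185360.7 L = 185.4 m³.

185.4 cubic metres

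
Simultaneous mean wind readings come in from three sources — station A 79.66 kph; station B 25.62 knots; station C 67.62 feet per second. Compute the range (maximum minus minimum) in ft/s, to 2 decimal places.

29.36 ft/s

station A: 79.66 km/h = 72.5977 ft/s.
station B: 25.62 kt = 43.2417 ft/s.
Spread: 72.5977 − 43.2417 = 29.36 ft/s.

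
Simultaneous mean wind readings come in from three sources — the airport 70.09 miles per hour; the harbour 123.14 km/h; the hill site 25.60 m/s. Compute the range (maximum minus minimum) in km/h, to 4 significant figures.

30.98 km/h

the airport: 70.09 mph = 112.7989 km/h.
the hill site: 25.60 m/s = 92.1600 km/h.
Spread: 123.1400 − 92.1600 = 30.98 km/h.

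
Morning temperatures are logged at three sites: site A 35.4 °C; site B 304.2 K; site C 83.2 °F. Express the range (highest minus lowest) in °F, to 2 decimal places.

12.52 °F

site B: 304.2 K = 31.050 °C.
site C: 83.2 °F = 28.444 °C.
Spread: 35.400 − 28.444 = 6.956 °C = 12.52 °F.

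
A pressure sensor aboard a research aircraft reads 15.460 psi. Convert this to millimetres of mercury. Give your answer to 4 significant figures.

799.5 mmHg

1 psi = 51.7149 mmHg, so 15.460 × 51.7149 = 799.5 mmHg.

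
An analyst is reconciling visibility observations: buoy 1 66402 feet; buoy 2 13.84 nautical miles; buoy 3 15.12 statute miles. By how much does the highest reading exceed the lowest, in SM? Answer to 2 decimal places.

3.35 SM

buoy 1: 66402 ft = 12.5761 SM.
buoy 2: 13.84 nmi = 15.9268 SM.
Spread: 15.9268 − 12.5761 = 3.35 SM.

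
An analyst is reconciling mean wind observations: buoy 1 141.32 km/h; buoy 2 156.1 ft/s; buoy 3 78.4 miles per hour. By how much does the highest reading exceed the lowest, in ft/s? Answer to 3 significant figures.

41.1 ft/s

buoy 1: 141.32 km/h = 128.791 ft/s.
buoy 3: 78.4 mph = 114.987 ft/s.
Spread: 156.100 − 114.987 = 41.1 ft/s.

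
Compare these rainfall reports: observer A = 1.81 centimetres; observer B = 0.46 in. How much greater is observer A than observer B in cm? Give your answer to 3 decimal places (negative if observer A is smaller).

0.642 cm

observer B: 0.46 in = 1.16840 cm.
Difference: 1.81000 − 1.16840 = 0.642 cm.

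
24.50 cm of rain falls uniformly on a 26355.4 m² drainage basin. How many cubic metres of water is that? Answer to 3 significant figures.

6460 cubic metres

Depth: 24.50 cm × 10 = 245 mm.
1 mm over 1 m² is 1 L, so volume = 245 × 26355.4 = 6457073 L = 6460 m³.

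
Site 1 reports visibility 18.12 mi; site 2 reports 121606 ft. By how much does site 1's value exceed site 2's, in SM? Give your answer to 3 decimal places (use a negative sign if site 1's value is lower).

-4.911 SM

site 2: 121606 ft = 23.03144 SM.
Difference: 18.12000 − 23.03144 = -4.911 SM.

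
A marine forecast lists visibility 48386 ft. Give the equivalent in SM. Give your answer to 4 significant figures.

1 ft = 0.000189394 SM, so 48386 × 0.000189394 = 9.164 SM.

9.164 SM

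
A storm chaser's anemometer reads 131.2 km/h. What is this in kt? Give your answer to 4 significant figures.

1 km/h = 0.539957 kt, so 131.2 × 0.539957 = 70.84 kt.

70.84 kt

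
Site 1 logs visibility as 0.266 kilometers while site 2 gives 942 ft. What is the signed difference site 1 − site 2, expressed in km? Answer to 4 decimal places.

-0.0211 km

site 2: 942 ft = 0.287122 km.
Difference: 0.266000 − 0.287122 = -0.0211 km.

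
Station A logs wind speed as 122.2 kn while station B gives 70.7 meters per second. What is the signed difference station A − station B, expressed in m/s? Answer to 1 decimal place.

station A: 122.2 kt = 62.865 m/s.
Difference: 62.865 − 70.700 = -7.8 m/s.

-7.8 m/s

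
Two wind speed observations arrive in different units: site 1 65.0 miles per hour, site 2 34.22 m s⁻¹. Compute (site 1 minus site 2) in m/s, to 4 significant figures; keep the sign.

-5.162 m/s

site 1: 65.0 mph = 29.05760 m/s.
Difference: 29.05760 − 34.22000 = -5.162 m/s.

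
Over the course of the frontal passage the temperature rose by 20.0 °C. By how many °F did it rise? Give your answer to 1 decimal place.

Converting a difference, only the 9/5 scale factor applies: Δ°F = 20.0 × 1.8 = 36.0 °F.

36.0 °F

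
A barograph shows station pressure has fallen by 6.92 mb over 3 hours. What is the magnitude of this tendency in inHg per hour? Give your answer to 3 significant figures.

0.0681 inHg per hour

6.92 mb / 3 h × 0.02953 inHg/mb = 0.0681 inHg/h.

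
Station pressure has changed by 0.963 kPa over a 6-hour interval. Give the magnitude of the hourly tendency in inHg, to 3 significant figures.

0.963 kPa / 6 h × 0.2953 inHg/kPa = 0.0474 inHg/h.

0.0474 inHg per hour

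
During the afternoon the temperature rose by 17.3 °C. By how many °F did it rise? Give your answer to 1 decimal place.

31.1 °F

Converting a difference, only the 9/5 scale factor applies: Δ°F = 17.3 × 1.8 = 31.1 °F.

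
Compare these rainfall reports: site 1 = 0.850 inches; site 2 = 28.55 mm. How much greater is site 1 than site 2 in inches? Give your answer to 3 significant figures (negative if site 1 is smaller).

site 2: 28.55 mm = 1.12402 in.
Difference: 0.85000 − 1.12402 = -0.274 in.

-0.274 in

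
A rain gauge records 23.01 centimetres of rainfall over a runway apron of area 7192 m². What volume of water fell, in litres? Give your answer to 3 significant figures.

Depth: 23.01 cm × 10 = 230.1 mm.
1 mm over 1 m² is 1 L, so volume = 230.1 × 7192 = 1654879.2 L ≈ 1650000 L.

1650000 litres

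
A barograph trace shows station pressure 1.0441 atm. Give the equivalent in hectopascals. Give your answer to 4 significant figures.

1 atm = 1013.25 hPa, so 1.0441 × 1013.25 = 1058 hPa.

1058 hPa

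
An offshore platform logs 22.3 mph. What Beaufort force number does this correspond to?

22.3 mph = 10.0 m/s, which is Beaufort 5 (fresh breeze, 8.0–10.7 m/s).

Beaufort force 5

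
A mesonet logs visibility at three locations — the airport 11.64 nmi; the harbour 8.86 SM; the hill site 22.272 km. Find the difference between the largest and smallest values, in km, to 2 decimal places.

8.01 km

the airport: 11.64 nmi = 21.5573 km.
the harbour: 8.86 SM = 14.2588 km.
Spread: 22.2720 − 14.2588 = 8.01 km.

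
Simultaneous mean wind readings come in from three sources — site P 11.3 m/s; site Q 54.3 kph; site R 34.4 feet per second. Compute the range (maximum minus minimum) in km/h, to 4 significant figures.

16.55 km/h

site P: 11.3 m/s = 40.6800 km/h.
site R: 34.4 ft/s = 37.7464 km/h.
Spread: 54.3000 − 37.7464 = 16.55 km/h.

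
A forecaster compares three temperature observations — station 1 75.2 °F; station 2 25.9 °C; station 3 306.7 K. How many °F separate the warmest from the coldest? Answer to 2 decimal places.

station 1: 75.2 °F = 24.000 °C.
station 3: 306.7 K = 33.550 °C.
Spread: 33.550 − 24.000 = 9.550 °C = 17.19 °F.

17.19 °F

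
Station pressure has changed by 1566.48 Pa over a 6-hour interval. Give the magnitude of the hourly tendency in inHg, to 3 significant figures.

1566.48 Pa / 6 h × 0.0002953 inHg/Pa = 0.0771 inHg/h.

0.0771 inHg per hour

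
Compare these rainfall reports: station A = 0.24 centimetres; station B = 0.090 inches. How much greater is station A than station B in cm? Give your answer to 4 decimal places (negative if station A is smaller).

station B: 0.090 in = 0.228600 cm.
Difference: 0.240000 − 0.228600 = 0.0114 cm.

0.0114 cm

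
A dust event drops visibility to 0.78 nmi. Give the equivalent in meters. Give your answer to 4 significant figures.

1 nmi = 1852 m, so 0.78 × 1852 = 1445 m.

1445 m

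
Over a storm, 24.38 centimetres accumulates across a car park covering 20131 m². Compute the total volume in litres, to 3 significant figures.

Depth: 24.38 cm × 10 = 243.8 mm.
1 mm over 1 m² is 1 L, so volume = 243.8 × 20131 = 4907937.8 L ≈ 4910000 L.

4910000 litres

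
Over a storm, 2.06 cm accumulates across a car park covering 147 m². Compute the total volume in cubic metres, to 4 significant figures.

3.028 cubic metres

Depth: 2.06 cm × 10 = 20.6 mm.
1 mm over 1 m² is 1 L, so volume = 20.6 × 147 = 3028.2 L = 3.028 m³.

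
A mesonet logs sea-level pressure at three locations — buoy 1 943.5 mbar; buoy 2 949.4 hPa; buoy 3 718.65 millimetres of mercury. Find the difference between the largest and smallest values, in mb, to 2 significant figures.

buoy 2: 949.4 hPa = 949.40 mb.
buoy 3: 718.65 mmHg = 958.12 mb.
Spread: 958.12 − 943.50 = 15 mb.

15 mb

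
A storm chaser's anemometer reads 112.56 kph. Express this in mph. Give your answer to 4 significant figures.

1 km/h = 0.621371 mph, so 112.56 × 0.621371 = 69.94 mph.

69.94 mph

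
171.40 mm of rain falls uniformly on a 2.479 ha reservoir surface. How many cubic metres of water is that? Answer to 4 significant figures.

Area: 2.479 ha = 24790 m².
1 mm over 1 m² is 1 L, so volume = 171.4 × 24790 = 4249006 L = 4249 m³.

4249 cubic metres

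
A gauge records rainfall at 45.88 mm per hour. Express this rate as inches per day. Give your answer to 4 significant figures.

45.88 mm/hour × 0.0393701 in/mm × 24 hour/day = 43.35 in/day.

43.35 in/day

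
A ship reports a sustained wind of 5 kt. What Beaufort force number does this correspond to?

5 kt lies in the Beaufort 2 band (light breeze, 4–6 kt).

Beaufort force 2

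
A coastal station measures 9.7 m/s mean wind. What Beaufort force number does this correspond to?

Beaufort force 5

9.7 m/s lies in the Beaufort 5 band (fresh breeze, 8.0–10.7 m/s).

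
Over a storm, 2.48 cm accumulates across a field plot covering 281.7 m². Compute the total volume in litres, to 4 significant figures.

6986 litres

Depth: 2.48 cm × 10 = 24.8 mm.
1 mm over 1 m² is 1 L, so volume = 24.8 × 281.7 = 6986.16 L ≈ 6986 L.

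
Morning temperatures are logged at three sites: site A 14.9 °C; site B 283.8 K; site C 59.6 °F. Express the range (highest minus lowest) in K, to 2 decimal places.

4.68 K

site B: 283.8 K = 10.650 °C.
site C: 59.6 °F = 15.333 °C.
Spread: 15.333 − 10.650 = 4.683 °C.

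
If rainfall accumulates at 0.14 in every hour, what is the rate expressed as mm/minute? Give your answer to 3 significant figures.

0.0593 mm/minute

0.14 in/hour × 25.4 mm/in × 0.0166667 hour/minute = 0.0593 mm/minute.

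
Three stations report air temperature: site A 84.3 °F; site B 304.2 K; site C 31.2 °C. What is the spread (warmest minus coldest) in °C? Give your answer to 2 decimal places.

site A: 84.3 °F = 29.056 °C.
site B: 304.2 K = 31.050 °C.
Spread: 31.200 − 29.056 = 2.144 °C.

2.14 °C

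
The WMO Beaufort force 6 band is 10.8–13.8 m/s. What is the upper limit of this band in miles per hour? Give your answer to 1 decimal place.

30.9 mph

10.8–13.8 m/s × 2.237 = 24.2–30.9 mph.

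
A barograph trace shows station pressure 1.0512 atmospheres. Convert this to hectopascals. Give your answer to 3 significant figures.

1 atm = 1013.25 hPa, so 1.0512 × 1013.25 = 1070 hPa.

1070 hPa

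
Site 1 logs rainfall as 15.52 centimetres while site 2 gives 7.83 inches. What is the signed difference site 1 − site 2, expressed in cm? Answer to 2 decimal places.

-4.37 cm

site 2: 7.83 in = 19.8882 cm.
Difference: 15.5200 − 19.8882 = -4.37 cm.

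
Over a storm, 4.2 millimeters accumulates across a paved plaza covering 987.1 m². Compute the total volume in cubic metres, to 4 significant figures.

4.146 cubic metres

1 mm over 1 m² is 1 L, so volume = 4.2 × 987.1 = 4145.82 L = 4.146 m³.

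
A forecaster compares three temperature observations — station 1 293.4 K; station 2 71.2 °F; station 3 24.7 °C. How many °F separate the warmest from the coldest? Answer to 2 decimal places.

8.01 °F

station 1: 293.4 K = 20.250 °C.
station 2: 71.2 °F = 21.778 °C.
Spread: 24.700 − 20.250 = 4.450 °C = 8.01 °F.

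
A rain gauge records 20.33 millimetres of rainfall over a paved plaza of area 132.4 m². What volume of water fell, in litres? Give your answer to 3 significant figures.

1 mm over 1 m² is 1 L, so volume = 20.33 × 132.4 = 2691.692 L ≈ 2690 L.

2690 litres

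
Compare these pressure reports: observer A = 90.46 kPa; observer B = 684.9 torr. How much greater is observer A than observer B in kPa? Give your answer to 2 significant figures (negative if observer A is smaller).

observer B: 684.9 mmHg = 91.3125 kPa.
Difference: 90.4600 − 91.3125 = -0.85 kPa.

-0.85 kPa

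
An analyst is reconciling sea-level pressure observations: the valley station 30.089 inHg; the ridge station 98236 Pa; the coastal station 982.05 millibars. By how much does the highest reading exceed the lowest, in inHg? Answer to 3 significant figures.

1.09 inHg

the ridge station: 98236 Pa = 29.0091 inHg.
the coastal station: 982.05 mb = 28.9999 inHg.
Spread: 30.0890 − 28.9999 = 1.09 inHg.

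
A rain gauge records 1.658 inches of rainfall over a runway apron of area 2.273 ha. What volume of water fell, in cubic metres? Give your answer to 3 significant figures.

957 cubic metres

Depth: 1.658 in × 25.4 = 42.1132 mm.
Area: 2.273 ha = 22730 m².
1 mm over 1 m² is 1 L, so volume = 42.1132 × 22730 = 957233.04 L = 957 m³.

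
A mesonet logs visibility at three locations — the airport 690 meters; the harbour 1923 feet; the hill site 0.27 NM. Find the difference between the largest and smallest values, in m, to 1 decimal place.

the harbour: 1923 ft = 586.130 m.
the hill site: 0.27 nmi = 500.040 m.
Spread: 690.000 − 500.040 = 190.0 m.

190.0 m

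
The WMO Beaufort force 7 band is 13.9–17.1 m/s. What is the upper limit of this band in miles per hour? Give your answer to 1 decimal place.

13.9–17.1 m/s × 2.237 = 31.1–38.3 mph.

38.3 mph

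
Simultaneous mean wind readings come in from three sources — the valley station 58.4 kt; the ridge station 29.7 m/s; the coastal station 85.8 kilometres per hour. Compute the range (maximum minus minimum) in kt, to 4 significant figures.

the ridge station: 29.7 m/s = 57.7322 kt.
the coastal station: 85.8 km/h = 46.3283 kt.
Spread: 58.4000 − 46.3283 = 12.07 kt.

12.07 kt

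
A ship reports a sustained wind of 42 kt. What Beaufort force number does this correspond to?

Beaufort force 9

42 kt lies in the Beaufort 9 band (strong gale, 41–47 kt).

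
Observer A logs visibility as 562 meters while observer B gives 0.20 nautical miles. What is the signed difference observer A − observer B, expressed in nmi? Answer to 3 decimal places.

observer A: 562 m = 0.30346 nmi.
Difference: 0.30346 − 0.20000 = 0.103 nmi.

0.103 nmi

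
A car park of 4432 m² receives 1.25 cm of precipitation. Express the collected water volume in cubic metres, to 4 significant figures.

Depth: 1.25 cm × 10 = 12.5 mm.
1 mm over 1 m² is 1 L, so volume = 12.5 × 4432 = 55400 L = 55.40 m³.

55.40 cubic metres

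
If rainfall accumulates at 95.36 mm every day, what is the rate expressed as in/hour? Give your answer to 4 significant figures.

95.36 mm/day × 0.0393701 in/mm × 0.0416667 day/hour = 0.1564 in/hour.

0.1564 in/hour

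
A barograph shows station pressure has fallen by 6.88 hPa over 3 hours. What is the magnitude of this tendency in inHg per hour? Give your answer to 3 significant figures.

0.0677 inHg per hour

6.88 hPa / 3 h × 0.02953 inHg/hPa = 0.0677 inHg/h.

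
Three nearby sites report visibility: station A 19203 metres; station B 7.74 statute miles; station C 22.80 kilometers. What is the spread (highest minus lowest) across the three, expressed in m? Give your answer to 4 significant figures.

10340 m

station B: 7.74 SM = 12456.32 m.
station C: 22.80 km = 22800.00 m.
Spread: 22800.00 − 12456.32 = 10340 m.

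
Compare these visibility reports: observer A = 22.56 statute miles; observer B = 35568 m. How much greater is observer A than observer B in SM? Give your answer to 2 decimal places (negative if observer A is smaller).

observer B: 35568 m = 22.1009 SM.
Difference: 22.5600 − 22.1009 = 0.46 SM.

0.46 SM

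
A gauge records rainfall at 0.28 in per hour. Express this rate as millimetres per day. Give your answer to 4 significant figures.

0.28 in/hour × 25.4 mm/in × 24 hour/day = 170.7 mm/day.

170.7 mm/day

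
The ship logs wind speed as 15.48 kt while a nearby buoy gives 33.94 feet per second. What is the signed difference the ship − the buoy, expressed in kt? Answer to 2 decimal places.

-4.63 kt

the buoy: 33.94 ft/s = 20.1089 kt.
Difference: 15.4800 − 20.1089 = -4.63 kt.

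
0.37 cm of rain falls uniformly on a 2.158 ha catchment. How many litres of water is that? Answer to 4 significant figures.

Depth: 0.37 cm × 10 = 3.7 mm.
Area: 2.158 ha = 21580 m².
1 mm over 1 m² is 1 L, so volume = 3.7 × 21580 = 79846 L ≈ 79850 L.

79850 litres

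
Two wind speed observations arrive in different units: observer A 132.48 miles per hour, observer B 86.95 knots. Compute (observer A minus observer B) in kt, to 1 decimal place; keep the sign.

28.2 kt

observer A: 132.48 mph = 115.122 kt.
Difference: 115.122 − 86.950 = 28.2 kt.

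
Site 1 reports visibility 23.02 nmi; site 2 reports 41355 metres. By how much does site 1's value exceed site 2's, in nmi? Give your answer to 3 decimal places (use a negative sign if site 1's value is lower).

0.690 nmi

site 2: 41355 m = 22.32991 nmi.
Difference: 23.02000 − 22.32991 = 0.690 nmi.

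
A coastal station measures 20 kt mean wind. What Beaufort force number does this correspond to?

20 kt lies in the Beaufort 5 band (fresh breeze, 17–21 kt).

Beaufort force 5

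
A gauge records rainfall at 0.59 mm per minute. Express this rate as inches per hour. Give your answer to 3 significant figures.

0.59 mm/minute × 0.0393701 in/mm × 60 minute/hour = 1.39 in/hour.

1.39 in/hour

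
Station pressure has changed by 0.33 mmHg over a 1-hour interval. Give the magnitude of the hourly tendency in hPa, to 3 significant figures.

0.33 mmHg / 1 h × 1.33322 hPa/mmHg = 0.440 hPa/h.

0.440 hPa per hour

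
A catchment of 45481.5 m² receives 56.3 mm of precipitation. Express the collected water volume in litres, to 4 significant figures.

2561000 litres

1 mm over 1 m² is 1 L, so volume = 56.3 × 45481.5 = 2560608.4 L ≈ 2561000 L.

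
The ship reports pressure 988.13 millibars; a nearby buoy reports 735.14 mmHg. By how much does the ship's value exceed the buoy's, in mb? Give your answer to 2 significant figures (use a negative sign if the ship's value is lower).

the buoy: 735.14 mmHg = 980.106 mb.
Difference: 988.130 − 980.106 = 8.0 mb.

8.0 mb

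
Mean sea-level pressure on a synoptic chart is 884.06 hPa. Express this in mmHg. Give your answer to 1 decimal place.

1 hPa = 0.750062 mmHg, so 884.06 × 0.750062 = 663.1 mmHg.

663.1 mmHg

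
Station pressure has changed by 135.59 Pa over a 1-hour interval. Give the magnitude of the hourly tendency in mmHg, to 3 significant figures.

1.02 mmHg per hour

135.59 Pa / 1 h × 0.00750062 mmHg/Pa = 1.02 mmHg/h.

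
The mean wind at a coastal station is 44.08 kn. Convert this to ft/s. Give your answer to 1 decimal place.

74.4 ft/s

1 kt = 1.68781 ft/s, so 44.08 × 1.68781 = 74.4 ft/s.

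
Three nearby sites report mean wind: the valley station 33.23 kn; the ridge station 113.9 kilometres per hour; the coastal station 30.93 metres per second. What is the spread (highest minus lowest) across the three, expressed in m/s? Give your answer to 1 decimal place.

the valley station: 33.23 kt = 17.095 m/s.
the ridge station: 113.9 km/h = 31.639 m/s.
Spread: 31.639 − 17.095 = 14.5 m/s.

14.5 m/s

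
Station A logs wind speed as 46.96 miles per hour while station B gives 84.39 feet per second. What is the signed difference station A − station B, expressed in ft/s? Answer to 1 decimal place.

-15.5 ft/s

station A: 46.96 mph = 68.875 ft/s.
Difference: 68.875 − 84.390 = -15.5 ft/s.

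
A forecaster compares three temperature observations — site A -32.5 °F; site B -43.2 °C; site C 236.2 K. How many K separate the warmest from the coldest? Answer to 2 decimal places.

site A: -32.5 °F = -35.833 °C.
site C: 236.2 K = -36.950 °C.
Spread: (-35.833) − (-43.200) = 7.367 °C.

7.37 K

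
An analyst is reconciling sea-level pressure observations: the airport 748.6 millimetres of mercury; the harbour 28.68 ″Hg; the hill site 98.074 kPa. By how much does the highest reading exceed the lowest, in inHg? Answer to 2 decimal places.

0.79 inHg

the airport: 748.6 mmHg = 29.4724 inHg.
the hill site: 98.074 kPa = 28.9612 inHg.
Spread: 29.4724 − 28.6800 = 0.79 inHg.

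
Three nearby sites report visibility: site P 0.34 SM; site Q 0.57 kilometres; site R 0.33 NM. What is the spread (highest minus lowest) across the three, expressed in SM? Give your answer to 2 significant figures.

site Q: 0.57 km = 0.35418 SM.
site R: 0.33 nmi = 0.37976 SM.
Spread: 0.37976 − 0.34000 = 0.040 SM.

0.040 SM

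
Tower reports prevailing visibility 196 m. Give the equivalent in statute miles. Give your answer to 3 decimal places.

0.122 SM

1 m = 0.000621371 SM, so 196 × 0.000621371 = 0.122 SM.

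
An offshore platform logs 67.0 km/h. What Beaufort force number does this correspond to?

Beaufort force 8

67.0 km/h = 18.6 m/s, which is Beaufort 8 (gale, 17.2–20.7 m/s).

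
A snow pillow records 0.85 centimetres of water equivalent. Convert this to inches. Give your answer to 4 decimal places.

1 cm = 0.393701 in, so 0.85 × 0.393701 = 0.3346 in.

0.3346 in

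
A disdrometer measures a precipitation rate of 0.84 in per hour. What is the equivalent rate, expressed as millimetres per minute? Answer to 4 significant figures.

0.84 in/hour × 25.4 mm/in × 0.0166667 hour/minute = 0.3556 mm/minute.

0.3556 mm/minute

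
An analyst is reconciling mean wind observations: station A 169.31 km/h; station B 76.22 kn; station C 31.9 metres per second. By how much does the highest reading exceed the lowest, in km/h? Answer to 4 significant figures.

54.47 km/h

station B: 76.22 kt = 141.1594 km/h.
station C: 31.9 m/s = 114.8400 km/h.
Spread: 169.3100 − 114.8400 = 54.47 km/h.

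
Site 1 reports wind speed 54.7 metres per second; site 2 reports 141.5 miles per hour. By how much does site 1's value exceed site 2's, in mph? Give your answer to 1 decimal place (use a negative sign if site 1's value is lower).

site 1: 54.7 m/s = 122.360 mph.
Difference: 122.360 − 141.500 = -19.1 mph.

-19.1 mph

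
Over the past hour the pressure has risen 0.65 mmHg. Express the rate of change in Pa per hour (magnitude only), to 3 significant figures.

86.7 Pa per hour

0.65 mmHg / 1 h × 133.322 Pa/mmHg = 86.7 Pa/h.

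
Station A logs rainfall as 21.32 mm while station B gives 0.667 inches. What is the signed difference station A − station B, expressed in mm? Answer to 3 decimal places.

4.378 mm

station B: 0.667 in = 16.94180 mm.
Difference: 21.32000 − 16.94180 = 4.378 mm.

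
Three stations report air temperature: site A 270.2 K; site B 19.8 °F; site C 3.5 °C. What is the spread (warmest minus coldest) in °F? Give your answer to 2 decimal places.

18.50 °F

site A: 270.2 K = -2.950 °C.
site B: 19.8 °F = -6.778 °C.
Spread: 3.500 − (-6.778) = 10.278 °C = 18.50 °F.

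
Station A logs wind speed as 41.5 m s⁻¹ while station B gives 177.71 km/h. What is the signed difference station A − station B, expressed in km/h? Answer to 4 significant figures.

station A: 41.5 m/s = 149.4000 km/h.
Difference: 149.4000 − 177.7100 = -28.31 km/h.

-28.31 km/h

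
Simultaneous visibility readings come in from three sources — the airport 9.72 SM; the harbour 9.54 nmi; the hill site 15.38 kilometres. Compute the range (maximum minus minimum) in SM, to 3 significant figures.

1.42 SM

the harbour: 9.54 nmi = 10.9784 SM.
the hill site: 15.38 km = 9.5567 SM.
Spread: 10.9784 − 9.5567 = 1.42 SM.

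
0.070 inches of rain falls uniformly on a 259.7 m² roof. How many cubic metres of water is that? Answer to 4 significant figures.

0.4617 cubic metres

Depth: 0.070 in × 25.4 = 1.778 mm.
1 mm over 1 m² is 1 L, so volume = 1.778 × 259.7 = 461.7466 L = 0.4617 m³.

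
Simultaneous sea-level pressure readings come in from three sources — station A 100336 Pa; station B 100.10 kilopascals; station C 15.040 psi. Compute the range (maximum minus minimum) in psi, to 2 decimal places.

0.52 psi

station A: 100336 Pa = 14.5525 psi.
station B: 100.10 kPa = 14.5183 psi.
Spread: 15.0400 − 14.5183 = 0.52 psi.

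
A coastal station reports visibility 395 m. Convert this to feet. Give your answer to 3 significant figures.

1 m = 3.28084 ft, so 395 × 3.28084 = 1300 ft.

1300 ft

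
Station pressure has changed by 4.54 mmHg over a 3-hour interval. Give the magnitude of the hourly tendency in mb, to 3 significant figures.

4.54 mmHg / 3 h × 1.33322 mb/mmHg = 2.02 mb/h.

2.02 mb per hour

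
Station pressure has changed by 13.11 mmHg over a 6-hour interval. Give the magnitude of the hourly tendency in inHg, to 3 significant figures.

13.11 mmHg / 6 h × 0.0393701 inHg/mmHg = 0.0860 inHg/h.

0.0860 inHg per hour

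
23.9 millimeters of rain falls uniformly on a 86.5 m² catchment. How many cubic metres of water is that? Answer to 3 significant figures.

1 mm over 1 m² is 1 L, so volume = 23.9 × 86.5 = 2067.35 L = 2.07 m³.

2.07 cubic metres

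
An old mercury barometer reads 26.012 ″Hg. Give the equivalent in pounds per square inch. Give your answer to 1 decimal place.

12.8 psi

1 inHg = 0.491154 psi, so 26.012 × 0.491154 = 12.8 psi.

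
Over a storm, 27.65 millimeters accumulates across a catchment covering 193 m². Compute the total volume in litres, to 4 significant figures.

5336 litres

1 mm over 1 m² is 1 L, so volume = 27.65 × 193 = 5336.45 L ≈ 5336 L.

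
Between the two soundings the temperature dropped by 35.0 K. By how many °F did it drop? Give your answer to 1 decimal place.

For a temperature change the 32° offset cancels: Δ°F = 35.0 × 1.8 = 63.0 °F.

63.0 °F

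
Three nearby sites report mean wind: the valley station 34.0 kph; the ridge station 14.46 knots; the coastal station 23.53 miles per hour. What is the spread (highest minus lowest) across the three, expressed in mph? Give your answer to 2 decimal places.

6.89 mph

the valley station: 34.0 km/h = 21.1266 mph.
the ridge station: 14.46 kt = 16.6403 mph.
Spread: 23.5300 − 16.6403 = 6.89 mph.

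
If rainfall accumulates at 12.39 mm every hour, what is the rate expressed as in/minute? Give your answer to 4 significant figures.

0.008130 in/minute

12.39 mm/hour × 0.0393701 in/mm × 0.0166667 hour/minute = 0.008130 in/minute.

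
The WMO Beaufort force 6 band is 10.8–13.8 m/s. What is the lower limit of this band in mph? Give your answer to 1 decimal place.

24.2 mph

10.8–13.8 m/s × 2.237 = 24.2–30.9 mph.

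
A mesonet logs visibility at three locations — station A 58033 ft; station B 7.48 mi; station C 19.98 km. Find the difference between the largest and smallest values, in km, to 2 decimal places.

7.94 km

station A: 58033 ft = 17.6885 km.
station B: 7.48 SM = 12.0379 km.
Spread: 19.9800 − 12.0379 = 7.94 km.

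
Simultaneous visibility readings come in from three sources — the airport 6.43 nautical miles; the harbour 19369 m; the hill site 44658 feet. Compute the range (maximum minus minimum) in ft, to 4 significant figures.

24480 ft

the airport: 6.43 nmi = 39069.42 ft.
the harbour: 19369 m = 63546.59 ft.
Spread: 63546.59 − 39069.42 = 24480 ft.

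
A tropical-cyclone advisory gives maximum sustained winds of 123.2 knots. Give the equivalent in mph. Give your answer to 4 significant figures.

1 kt = 1.15078 mph, so 123.2 × 1.15078 = 141.8 mph.

141.8 mph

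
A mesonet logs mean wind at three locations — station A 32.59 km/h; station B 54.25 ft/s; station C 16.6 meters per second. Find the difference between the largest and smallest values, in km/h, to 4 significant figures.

station B: 54.25 ft/s = 59.5274 km/h.
station C: 16.6 m/s = 59.7600 km/h.
Spread: 59.7600 − 32.5900 = 27.17 km/h.

27.17 km/h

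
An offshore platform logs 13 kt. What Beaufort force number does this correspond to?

13 kt lies in the Beaufort 4 band (moderate breeze, 11–16 kt).

Beaufort force 4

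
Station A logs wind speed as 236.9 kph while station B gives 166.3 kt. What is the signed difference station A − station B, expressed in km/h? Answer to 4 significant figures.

station B: 166.3 kt = 307.9876 km/h.
Difference: 236.9000 − 307.9876 = -71.09 km/h.

-71.09 km/h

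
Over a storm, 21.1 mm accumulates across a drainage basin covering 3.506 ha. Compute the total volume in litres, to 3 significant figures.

740000 litres

Area: 3.506 ha = 35060 m².
1 mm over 1 m² is 1 L, so volume = 21.1 × 35060 = 739766 L ≈ 740000 L.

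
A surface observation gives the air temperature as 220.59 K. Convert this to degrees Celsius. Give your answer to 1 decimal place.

-52.6 °C

°C = 220.59 − 273.15 = -52.6 °C.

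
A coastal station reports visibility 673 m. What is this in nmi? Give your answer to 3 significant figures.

0.363 nmi

1 m = 0.000539957 nmi, so 673 × 0.000539957 = 0.363 nmi.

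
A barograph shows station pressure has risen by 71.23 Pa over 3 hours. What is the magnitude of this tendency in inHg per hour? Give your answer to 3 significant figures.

0.00701 inHg per hour

71.23 Pa / 3 h × 0.0002953 inHg/Pa = 0.00701 inHg/h.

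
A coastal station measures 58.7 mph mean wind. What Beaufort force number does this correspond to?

Beaufort force 10

58.7 mph = 26.2 m/s, which is Beaufort 10 (storm, 24.5–28.4 m/s).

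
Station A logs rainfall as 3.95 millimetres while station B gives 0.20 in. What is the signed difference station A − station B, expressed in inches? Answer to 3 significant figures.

-0.0445 in

station A: 3.95 mm = 0.155512 in.
Difference: 0.155512 − 0.200000 = -0.0445 in.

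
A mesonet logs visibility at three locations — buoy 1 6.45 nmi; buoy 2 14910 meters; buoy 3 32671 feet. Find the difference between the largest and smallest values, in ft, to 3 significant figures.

16200 ft

buoy 1: 6.45 nmi = 39190.94 ft.
buoy 2: 14910 m = 48917.32 ft.
Spread: 48917.32 − 32671.00 = 16200 ft.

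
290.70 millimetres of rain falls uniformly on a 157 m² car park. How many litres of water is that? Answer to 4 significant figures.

1 mm over 1 m² is 1 L, so volume = 290.7 × 157 = 45639.9 L ≈ 45640 L.

45640 litres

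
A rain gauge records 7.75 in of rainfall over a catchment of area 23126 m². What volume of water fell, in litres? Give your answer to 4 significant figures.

4552000 litres

Depth: 7.75 in × 25.4 = 196.85 mm.
1 mm over 1 m² is 1 L, so volume = 196.85 × 23126 = 4552353.1 L ≈ 4552000 L.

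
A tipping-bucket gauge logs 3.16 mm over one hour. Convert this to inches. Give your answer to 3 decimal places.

0.124 in

1 mm = 0.0393701 in, so 3.16 × 0.0393701 = 0.124 in.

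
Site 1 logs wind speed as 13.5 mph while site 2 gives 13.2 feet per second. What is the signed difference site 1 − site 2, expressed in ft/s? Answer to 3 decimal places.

6.600 ft/s

site 1: 13.5 mph = 19.80000 ft/s.
Difference: 19.80000 − 13.20000 = 6.600 ft/s.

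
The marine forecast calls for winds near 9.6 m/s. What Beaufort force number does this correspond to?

9.6 m/s lies in the Beaufort 5 band (fresh breeze, 8.0–10.7 m/s).

Beaufort force 5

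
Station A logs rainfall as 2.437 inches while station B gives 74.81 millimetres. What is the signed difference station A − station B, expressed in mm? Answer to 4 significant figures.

station A: 2.437 in = 61.8998 mm.
Difference: 61.8998 − 74.8100 = -12.91 mm.

-12.91 mm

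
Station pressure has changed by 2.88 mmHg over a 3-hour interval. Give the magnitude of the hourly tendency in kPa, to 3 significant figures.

2.88 mmHg / 3 h × 0.133322 kPa/mmHg = 0.128 kPa/h.

0.128 kPa per hour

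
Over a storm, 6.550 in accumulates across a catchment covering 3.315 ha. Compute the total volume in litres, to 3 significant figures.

5520000 litres

Depth: 6.550 in × 25.4 = 166.37 mm.
Area: 3.315 ha = 33150 m².
1 mm over 1 m² is 1 L, so volume = 166.37 × 33150 = 5515165.5 L ≈ 5520000 L.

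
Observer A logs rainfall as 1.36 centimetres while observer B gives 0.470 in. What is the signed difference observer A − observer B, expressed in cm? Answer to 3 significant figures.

0.166 cm

observer B: 0.470 in = 1.19380 cm.
Difference: 1.36000 − 1.19380 = 0.166 cm.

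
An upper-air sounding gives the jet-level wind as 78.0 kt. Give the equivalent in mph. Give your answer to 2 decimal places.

1 kt = 1.15078 mph, so 78.0 × 1.15078 = 89.76 mph.

89.76 mph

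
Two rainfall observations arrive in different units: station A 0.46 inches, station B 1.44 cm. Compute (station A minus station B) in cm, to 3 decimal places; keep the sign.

station A: 0.46 in = 1.16840 cm.
Difference: 1.16840 − 1.44000 = -0.272 cm.

-0.272 cm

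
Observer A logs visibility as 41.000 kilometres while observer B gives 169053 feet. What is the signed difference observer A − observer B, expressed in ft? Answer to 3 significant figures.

-34500 ft

observer A: 41.000 km = 134514.44 ft.
Difference: 134514.44 − 169053.00 = -34500 ft.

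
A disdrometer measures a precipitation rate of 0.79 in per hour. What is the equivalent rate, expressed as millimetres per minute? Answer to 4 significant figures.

0.3344 mm/minute

0.79 in/hour × 25.4 mm/in × 0.0166667 hour/minute = 0.3344 mm/minute.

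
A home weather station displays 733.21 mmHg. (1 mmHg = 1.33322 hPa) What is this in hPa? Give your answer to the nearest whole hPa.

978 hPa

1 mmHg = 1.33322 hPa, so 733.21 × 1.33322 = 978 hPa.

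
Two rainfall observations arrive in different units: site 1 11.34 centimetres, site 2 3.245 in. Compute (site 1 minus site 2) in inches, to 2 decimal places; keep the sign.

site 1: 11.34 cm = 4.4646 in.
Difference: 4.4646 − 3.2450 = 1.22 in.

1.22 in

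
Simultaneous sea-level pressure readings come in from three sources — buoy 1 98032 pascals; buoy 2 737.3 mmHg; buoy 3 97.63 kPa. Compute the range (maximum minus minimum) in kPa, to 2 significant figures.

buoy 1: 98032 Pa = 98.0320 kPa.
buoy 2: 737.3 mmHg = 98.2986 kPa.
Spread: 98.2986 − 97.6300 = 0.67 kPa.

0.67 kPa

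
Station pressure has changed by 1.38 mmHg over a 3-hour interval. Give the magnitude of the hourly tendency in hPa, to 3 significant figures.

1.38 mmHg / 3 h × 1.33322 hPa/mmHg = 0.613 hPa/h.

0.613 hPa per hour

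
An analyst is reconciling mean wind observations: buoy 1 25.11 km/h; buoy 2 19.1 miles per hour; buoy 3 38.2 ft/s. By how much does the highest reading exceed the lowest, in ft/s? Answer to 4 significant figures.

15.32 ft/s

buoy 1: 25.11 km/h = 22.8839 ft/s.
buoy 2: 19.1 mph = 28.0133 ft/s.
Spread: 38.2000 − 22.8839 = 15.32 ft/s.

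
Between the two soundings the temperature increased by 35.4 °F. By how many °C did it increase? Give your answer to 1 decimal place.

19.7 °C

A change of 1 °C equals a change of 1.8 °F: Δ°C = 35.4 × 0.5556 = 19.7 °C.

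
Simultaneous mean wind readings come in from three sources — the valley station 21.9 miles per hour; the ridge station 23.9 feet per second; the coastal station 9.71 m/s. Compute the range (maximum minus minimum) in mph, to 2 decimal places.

the ridge station: 23.9 ft/s = 16.2955 mph.
the coastal station: 9.71 m/s = 21.7207 mph.
Spread: 21.9000 − 16.2955 = 5.60 mph.

5.60 mph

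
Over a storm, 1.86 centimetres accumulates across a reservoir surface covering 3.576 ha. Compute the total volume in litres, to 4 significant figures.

665100 litres

Depth: 1.86 cm × 10 = 18.6 mm.
Area: 3.576 ha = 35760 m².
1 mm over 1 m² is 1 L, so volume = 18.6 × 35760 = 665136 L ≈ 665100 L.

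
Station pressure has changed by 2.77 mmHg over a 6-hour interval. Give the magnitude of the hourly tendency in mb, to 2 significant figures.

0.62 mb per hour

2.77 mmHg / 6 h × 1.33322 mb/mmHg = 0.62 mb/h.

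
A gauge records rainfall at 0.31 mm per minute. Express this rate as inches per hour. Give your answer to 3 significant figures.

0.732 in/hour

0.31 mm/minute × 0.0393701 in/mm × 60 minute/hour = 0.732 in/hour.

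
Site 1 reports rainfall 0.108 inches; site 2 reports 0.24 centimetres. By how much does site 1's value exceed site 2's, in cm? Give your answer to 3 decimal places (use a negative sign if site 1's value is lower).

site 1: 0.108 in = 0.27432 cm.
Difference: 0.27432 − 0.24000 = 0.034 cm.

0.034 cm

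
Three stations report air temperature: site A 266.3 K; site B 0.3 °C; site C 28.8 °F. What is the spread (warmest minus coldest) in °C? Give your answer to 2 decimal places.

site A: 266.3 K = -6.850 °C.
site C: 28.8 °F = -1.778 °C.
Spread: 0.300 − (-6.850) = 7.150 °C.

7.15 °C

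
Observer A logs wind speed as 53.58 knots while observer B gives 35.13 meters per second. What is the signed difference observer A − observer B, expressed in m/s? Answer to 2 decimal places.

observer A: 53.58 kt = 27.5639 m/s.
Difference: 27.5639 − 35.1300 = -7.57 m/s.

-7.57 m/s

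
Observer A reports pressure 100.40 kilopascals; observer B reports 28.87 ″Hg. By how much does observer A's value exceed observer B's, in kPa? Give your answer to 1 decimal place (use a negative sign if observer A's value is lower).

observer B: 28.87 inHg = 97.765 kPa.
Difference: 100.400 − 97.765 = 2.6 kPa.

2.6 kPa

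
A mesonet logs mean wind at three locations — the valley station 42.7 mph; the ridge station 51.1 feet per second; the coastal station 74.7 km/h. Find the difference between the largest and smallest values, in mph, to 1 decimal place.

the ridge station: 51.1 ft/s = 34.841 mph.
the coastal station: 74.7 km/h = 46.416 mph.
Spread: 46.416 − 34.841 = 11.6 mph.

11.6 mph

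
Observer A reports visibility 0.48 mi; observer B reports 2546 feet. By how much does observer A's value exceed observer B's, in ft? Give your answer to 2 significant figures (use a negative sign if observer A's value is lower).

-12 ft

observer A: 0.48 SM = 2534.40 ft.
Difference: 2534.40 − 2546.00 = -12 ft.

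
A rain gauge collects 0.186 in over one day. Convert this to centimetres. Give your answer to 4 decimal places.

1 in = 2.54 cm, so 0.186 × 2.54 = 0.4724 cm.

0.4724 cm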